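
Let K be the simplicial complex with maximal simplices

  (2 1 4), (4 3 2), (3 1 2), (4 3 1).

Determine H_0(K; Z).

H_0 = Z.

K has 4 vertices, 6 edges, 4 triangles.
rank ∂_0 = 0, rank ∂_1 = 3 ⇒ b_0 = 4 − 0 − 3 = 1; all invariant factors of ∂_1 are 1 so no torsion. So H_0 ≅ Z.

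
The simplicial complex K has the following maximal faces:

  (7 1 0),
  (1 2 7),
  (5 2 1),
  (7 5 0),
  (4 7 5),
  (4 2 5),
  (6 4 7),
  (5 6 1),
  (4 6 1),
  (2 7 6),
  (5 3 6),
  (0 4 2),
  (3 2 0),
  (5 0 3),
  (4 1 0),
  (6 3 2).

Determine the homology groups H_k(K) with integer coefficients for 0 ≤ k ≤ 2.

H_0 ≅ Z,  H_1 ≅ Z^2,  H_2 ≅ Z.

Take the total order 0 < 1 < 2 < 3 < 4 < 5 < 6 < 7 on the vertex set. Then K (dimension 2) consists of the simplices:

  0-simplices (8): [0], [1], [2], [3], [4], [5], [6], [7]
  1-simplices (24): (24 of them)
  2-simplices (16): [0,1,4], [0,1,7], [0,2,3], [0,2,4], [0,3,5], [0,5,7], [1,2,5], [1,2,7], [1,4,6], [1,5,6], [2,3,6], [2,4,5], [2,6,7], [3,5,6], [4,5,7], [4,6,7]

so the chain groups are C_0 ≅ Z^8, C_1 ≅ Z^24, C_2 ≅ Z^16.

Boundary ∂_1: C_1 → C_0 sends each edge [p,q] (with p < q) to q − p.
The resulting 8×24 matrix has rank 7, and its Smith normal form has invariant factors (1,1,1,1,1,1,1).

Boundary ∂_2: C_2 → C_1 acts by ∂[p,q,r] = [q,r] − [p,r] + [p,q]. For instance
  ∂[2,4,5] = [4,5] − [2,5] + [2,4],
  ∂[1,5,6] = [5,6] − [1,6] + [1,5].
As a 24×16 matrix over Z this has rank 15, with invariant factors (1,1,1,1,1,1,1,1,1,1,1,1,1,1,1).

Computing H_k = (kernel of ∂_k) / (image of ∂_{k+1}):

  H_0: rank C_0 − rank ∂_1 = 8 − 7 = 1, and the invariant factors of ∂_1 are all 1, so H_0 = Z.
  H_1: rank ker ∂_1 − rank ∂_2 = (24 − 7) − 15 = 2, and the invariant factors of ∂_2 are all 1, so H_1 = Z^2.
  H_2: rank ker ∂_2 − rank ∂_3 = (16 − 15) − 0 = 1, and there is no ∂_3, so H_2 = Z.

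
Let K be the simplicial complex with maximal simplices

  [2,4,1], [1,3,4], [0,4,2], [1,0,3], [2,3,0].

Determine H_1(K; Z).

H_1 ≅ Z.

Order the vertices as 0 < 1 < 2 < 3 < 4. Listing each simplex with vertices in this order, K has dimension 2 with simplices:

  0-simplices (5): [0], [1], [2], [3], [4]
  1-simplices (10): [0,1], [0,2], [0,3], [0,4], [1,2], [1,3], [1,4], [2,3], [2,4], [3,4]
  2-simplices (5): [0,1,3], [0,2,3], [0,2,4], [1,2,4], [1,3,4]

giving chain groups C_0 ≅ Z^5, C_1 ≅ Z^10, C_2 ≅ Z^5.

∂_1: C_1 → C_0 sends each edge [p,q] (with p < q) to q − p. For instance
  ∂[2,3] = [3] − [2].
This gives a 5×10 integer matrix of rank 4; reducing to Smith normal form yields diagonal entries (1,1,1,1).

Boundary ∂_2: C_2 → C_1 sends each 2-simplex [p,q,r] to [q,r] − [p,r] + [p,q]. For instance
  ∂[0,2,3] = [2,3] − [0,3] + [0,2],
  ∂[0,1,3] = [1,3] − [0,3] + [0,1].
The 10×5 boundary matrix has rank 5 and Smith normal form diag(1,1,1,1,1).

Reading off H_k = ker ∂_k / im ∂_{k+1}:

  H_1: rank ker ∂_1 − rank ∂_2 = (10 − 4) − 5 = 1, and the invariant factors of ∂_2 are all 1, so H_1 = Z.

(K is a triangulation of the Möbius band.)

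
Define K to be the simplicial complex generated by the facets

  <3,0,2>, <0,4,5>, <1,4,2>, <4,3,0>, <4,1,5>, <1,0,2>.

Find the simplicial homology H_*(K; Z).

H_0 ≅ Z,  H_1 ≅ Z,  H_2 = 0.

Order the vertices as 0 < 1 < 2 < 3 < 4 < 5. Listing each simplex with vertices in this order, K has dimension 2 with simplices:

  0-simplices (6): [0], [1], [2], [3], [4], [5]
  1-simplices (12): [0,1], [0,2], [0,3], [0,4], [0,5], [1,2], [1,4], [1,5], [2,3], [2,4], [3,4], [4,5]
  2-simplices (6): [0,1,2], [0,2,3], [0,3,4], [0,4,5], [1,2,4], [1,4,5]

so the chain groups are C_0 ≅ Z^6, C_1 ≅ Z^12, C_2 ≅ Z^6.

The boundary map ∂_1: C_1 → C_0 maps an edge to its endpoints' difference, ∂[p,q] = q − p.
As a 6×12 matrix over Z this has rank 5, with invariant factors (1,1,1,1,1).

Boundary ∂_2: C_2 → C_1 maps a triangle to the signed sum of its edges. For instance
  ∂[1,2,4] = [2,4] − [1,4] + [1,2],
  ∂[0,3,4] = [3,4] − [0,4] + [0,3].
As a 12×6 matrix over Z this has rank 6, with invariant factors (1,1,1,1,1,1).

From H_k ≅ ker(∂_k) / im(∂_{k+1}) we obtain:

  H_0: rank C_0 − rank ∂_1 = 6 − 5 = 1, and the invariant factors of ∂_1 are all 1, so H_0 ≅ Z.
  H_1: rank ker ∂_1 − rank ∂_2 = (12 − 5) − 6 = 1, and the invariant factors of ∂_2 are all 1, so H_1 ≅ Z.
  H_2: rank ker ∂_2 − rank ∂_3 = (6 − 6) − 0 = 0, and there is no ∂_3, so H_2 ≅ 0.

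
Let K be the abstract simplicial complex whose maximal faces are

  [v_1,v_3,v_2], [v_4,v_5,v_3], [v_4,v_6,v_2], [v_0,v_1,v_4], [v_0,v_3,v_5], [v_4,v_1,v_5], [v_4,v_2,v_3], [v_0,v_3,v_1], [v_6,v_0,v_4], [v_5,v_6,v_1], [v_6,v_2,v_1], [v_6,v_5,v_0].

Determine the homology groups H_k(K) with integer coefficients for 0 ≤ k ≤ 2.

H_0 ≅ Z,  H_1 ≅ Z/2,  H_2 = 0.

We work with the vertex ordering v_0 < v_1 < v_2 < v_3 < v_4 < v_5 < v_6. The simplices of K, each written with vertices in increasing order, are:

  0-simplices (7): [v_0], [v_1], [v_2], [v_3], [v_4], [v_5], [v_6]
  1-simplices (18): (18 of them)
  2-simplices (12): (12 of them)

giving chain groups C_0 ≅ Z^7, C_1 ≅ Z^18, C_2 ≅ Z^12.

The boundary map ∂_1: C_1 → C_0 is given by ∂[p,q] = [q] − [p]. For instance
  ∂[v_1,v_6] = [v_6] − [v_1].
The resulting 7×18 matrix has rank 6, and its Smith normal form has invariant factors (1,1,1,1,1,1).

Boundary ∂_2: C_2 → C_1 maps a triangle to the signed sum of its edges. For instance
  ∂[v_1,v_2,v_3] = [v_2,v_3] − [v_1,v_3] + [v_1,v_2],
  ∂[v_1,v_4,v_5] = [v_4,v_5] − [v_1,v_5] + [v_1,v_4].
The 18×12 boundary matrix has rank 12 and Smith normal form diag(1,1,1,1,1,1,1,1,1,1,1,2).

Computing H_k = (kernel of ∂_k) / (image of ∂_{k+1}):

  H_0: rank C_0 − rank ∂_1 = 7 − 6 = 1, and the invariant factors of ∂_1 are all 1, so H_0 ≅ Z.
  H_1: rank ker ∂_1 − rank ∂_2 = (18 − 6) − 12 = 0, and ∂_2 has invariant factor 2 > 1, so H_1 ≅ Z/2.
  H_2: rank ker ∂_2 − rank ∂_3 = (12 − 12) − 0 = 0, and there is no ∂_3, so H_2 ≅ 0.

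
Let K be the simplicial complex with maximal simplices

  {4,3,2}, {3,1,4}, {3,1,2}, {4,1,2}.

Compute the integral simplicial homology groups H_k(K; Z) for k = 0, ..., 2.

H_0 ≅ Z,  H_1 = 0,  H_2 ≅ Z.

Take the total order 1 < 2 < 3 < 4 on the vertex set. Then K (dimension 2) consists of the simplices:

  0-simplices (4): [1], [2], [3], [4]
  1-simplices (6): [1,2], [1,3], [1,4], [2,3], [2,4], [3,4]
  2-simplices (4): [1,2,3], [1,2,4], [1,3,4], [2,3,4]

so the chain groups are C_0 ≅ Z^4, C_1 ≅ Z^6, C_2 ≅ Z^4.

Boundary ∂_1: C_1 → C_0 maps an edge to its endpoints' difference, ∂[p,q] = q − p. For instance
  ∂[1,3] = [3] − [1].
The resulting 4×6 matrix has rank 3, and its Smith normal form has invariant factors (1,1,1).

The boundary map ∂_2: C_2 → C_1 acts by ∂[p,q,r] = [q,r] − [p,r] + [p,q]. For instance
  ∂[1,2,4] = [2,4] − [1,4] + [1,2],
  ∂[1,3,4] = [3,4] − [1,4] + [1,3].
The 6×4 boundary matrix has rank 3 and Smith normal form diag(1,1,1).

From H_k ≅ ker(∂_k) / im(∂_{k+1}) we obtain:

  H_0: rank C_0 − rank ∂_1 = 4 − 3 = 1, and the invariant factors of ∂_1 are all 1, so H_0 = Z.
  H_1: rank ker ∂_1 − rank ∂_2 = (6 − 3) − 3 = 0, and the invariant factors of ∂_2 are all 1, so H_1 = 0.
  H_2: rank ker ∂_2 − rank ∂_3 = (4 − 3) − 0 = 1, and there is no ∂_3, so H_2 = Z.

As a check, the Euler characteristic is 4 − 6 + 4 = 2, which agrees with 1 − 0 + 1 = 2.
(K is a triangulation of the 2-sphere S^2.)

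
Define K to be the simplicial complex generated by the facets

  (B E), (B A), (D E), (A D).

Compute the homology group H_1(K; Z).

Order the vertices as A < B < D < E. Listing each simplex with vertices in this order, K has dimension 1 with simplices:

  0-simplices (4): A, B, D, E
  1-simplices (4): AB, AD, BE, DE

giving chain groups C_0 ≅ Z^4, C_1 ≅ Z^4.

Boundary ∂_1: C_1 → C_0 is given by ∂[p,q] = [q] − [p]. For instance
  ∂AD = D − A.
This gives a 4×4 integer matrix of rank 3; reducing to Smith normal form yields diagonal entries (1,1,1).

Reading off H_k = ker ∂_k / im ∂_{k+1}:

  H_1: rank ker ∂_1 − rank ∂_2 = (4 − 3) − 0 = 1, and there is no ∂_2, so H_1 = Z.

(K is a triangulation of the circle S^1.)

H_1 ≅ Z.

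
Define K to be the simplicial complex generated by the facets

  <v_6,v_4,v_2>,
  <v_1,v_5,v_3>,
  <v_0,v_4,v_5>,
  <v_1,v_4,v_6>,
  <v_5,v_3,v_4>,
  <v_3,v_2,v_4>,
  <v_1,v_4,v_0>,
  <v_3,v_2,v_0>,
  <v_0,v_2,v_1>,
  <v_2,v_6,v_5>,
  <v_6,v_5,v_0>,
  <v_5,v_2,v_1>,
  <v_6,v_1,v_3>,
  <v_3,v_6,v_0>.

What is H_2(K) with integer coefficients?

H_2 = Z.

We work with the vertex ordering v_0 < v_1 < v_2 < v_3 < v_4 < v_5 < v_6. The simplices of K, each written with vertices in increasing order, are:

  0-simplices (7): [v_0], [v_1], [v_2], [v_3], [v_4], [v_5], [v_6]
  1-simplices (21): (21 of them)
  2-simplices (14): (14 of them)

giving chain groups C_0 ≅ Z^7, C_1 ≅ Z^21, C_2 ≅ Z^14.

Boundary ∂_1: C_1 → C_0 is given by ∂[p,q] = [q] − [p]. For instance
  ∂[v_0,v_5] = [v_5] − [v_0].
The 7×21 boundary matrix has rank 6 and Smith normal form diag(1,1,1,1,1,1).

Boundary ∂_2: C_2 → C_1 sends each 2-simplex [p,q,r] to [q,r] − [p,r] + [p,q]. For instance
  ∂[v_0,v_1,v_2] = [v_1,v_2] − [v_0,v_2] + [v_0,v_1],
  ∂[v_0,v_1,v_4] = [v_1,v_4] − [v_0,v_4] + [v_0,v_1].
This gives a 21×14 integer matrix of rank 13; reducing to Smith normal form yields diagonal entries (1,1,1,1,1,1,1,1,1,1,1,1,1).

From H_k ≅ ker(∂_k) / im(∂_{k+1}) we obtain:

  H_2: rank ker ∂_2 − rank ∂_3 = (14 − 13) − 0 = 1, and there is no ∂_3, so H_2 ≅ Z.

(K is a triangulation of the torus T^2.)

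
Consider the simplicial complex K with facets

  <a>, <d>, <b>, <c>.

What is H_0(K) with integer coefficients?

H_0 ≅ Z^4.

Fix the vertex order a < b < c < d and write every simplex with vertices in increasing order. Then dim K = 0 and the simplices of K are:

  0-simplices (4): a, b, c, d

giving chain groups C_0 ≅ Z^4.

Reading off H_k = ker ∂_k / im ∂_{k+1}:

  H_0: rank C_0 − rank ∂_1 = 4 − 0 = 4, and there is no ∂_1, so H_0 ≅ Z^4.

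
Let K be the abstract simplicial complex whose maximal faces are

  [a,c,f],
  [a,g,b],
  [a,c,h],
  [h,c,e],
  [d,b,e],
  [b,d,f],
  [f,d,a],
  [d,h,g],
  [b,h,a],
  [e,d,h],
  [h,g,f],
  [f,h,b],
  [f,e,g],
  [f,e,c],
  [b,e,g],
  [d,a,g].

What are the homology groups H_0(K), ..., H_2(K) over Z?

H_0 = Z,  H_1 = Z^2,  H_2 = Z.

We work with the vertex ordering a < b < c < d < e < f < g < h. The simplices of K, each written with vertices in increasing order, are:

  0-simplices (8): a, b, c, d, e, f, g, h
  1-simplices (24): ab, ac, ad, af, ag, ah, bd, be, bf, bg, bh, ce, cf, ch, de, df, dg, dh, ef, eg, eh, fg, fh, gh
  2-simplices (16): abg, abh, acf, ach, adf, adg, bde, bdf, beg, bfh, cef, ceh, deh, dgh, efg, fgh

giving chain groups C_0 ≅ Z^8, C_1 ≅ Z^24, C_2 ≅ Z^16.

Boundary ∂_1: C_1 → C_0 is given by ∂[p,q] = [q] − [p].
The resulting 8×24 matrix has rank 7, and its Smith normal form has invariant factors (1,1,1,1,1,1,1).

Boundary ∂_2: C_2 → C_1 acts by ∂[p,q,r] = [q,r] − [p,r] + [p,q]. For instance
  ∂dgh = gh − dh + dg,
  ∂fgh = gh − fh + fg.
The 24×16 boundary matrix has rank 15 and Smith normal form diag(1,1,1,1,1,1,1,1,1,1,1,1,1,1,1).

Reading off H_k = ker ∂_k / im ∂_{k+1}:

  H_0: rank C_0 − rank ∂_1 = 8 − 7 = 1, and the invariant factors of ∂_1 are all 1, so H_0 ≅ Z.
  H_1: rank ker ∂_1 − rank ∂_2 = (24 − 7) − 15 = 2, and the invariant factors of ∂_2 are all 1, so H_1 ≅ Z^2.
  H_2: rank ker ∂_2 − rank ∂_3 = (16 − 15) − 0 = 1, and there is no ∂_3, so H_2 ≅ Z.

As a check, the Euler characteristic is 8 − 24 + 16 = 0, which agrees with 1 − 2 + 1 = 0.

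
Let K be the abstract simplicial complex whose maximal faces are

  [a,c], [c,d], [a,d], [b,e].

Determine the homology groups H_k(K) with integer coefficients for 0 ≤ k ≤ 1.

Order the vertices as a < b < c < d < e. Listing each simplex with vertices in this order, K has dimension 1 with simplices:

  0-simplices (5): a, b, c, d, e
  1-simplices (4): ac, ad, be, cd

so the chain groups are C_0 ≅ Z^5, C_1 ≅ Z^4.

∂_1: C_1 → C_0 is given by ∂[p,q] = [q] − [p].
The 5×4 boundary matrix has rank 3 and Smith normal form diag(1,1,1).

Now H_k = ker ∂_k / im ∂_{k+1}, so:

  H_0: rank C_0 − rank ∂_1 = 5 − 3 = 2, and the invariant factors of ∂_1 are all 1, so H_0 = Z^2.
  H_1: rank ker ∂_1 − rank ∂_2 = (4 − 3) − 0 = 1, and there is no ∂_2, so H_1 = Z.

(K is a triangulation of the disjoint union of the circle S^1 and the 1-simplex.)

H_0 = Z^2,  H_1 = Z.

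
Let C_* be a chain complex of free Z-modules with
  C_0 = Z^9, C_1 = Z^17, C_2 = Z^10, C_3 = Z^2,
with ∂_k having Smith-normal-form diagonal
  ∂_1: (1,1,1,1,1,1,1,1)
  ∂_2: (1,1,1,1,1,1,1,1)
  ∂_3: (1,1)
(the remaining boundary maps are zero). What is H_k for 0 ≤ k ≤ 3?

H_0 ≅ Z,  H_1 ≅ Z,  H_2 = 0,  H_3 = 0.

H_0: b_0 = 9 − 0 − 8 = 1; torsion from ∂_1 factors > 1: none. So H_0 ≅ Z.
H_1: b_1 = 17 − 8 − 8 = 1; torsion from ∂_2 factors > 1: none. So H_1 ≅ Z.
H_2: b_2 = 10 − 8 − 2 = 0; torsion from ∂_3 factors > 1: none. So H_2 ≅ 0.
H_3: b_3 = 2 − 2 − 0 = 0; torsion from ∂_4 factors > 1: none. So H_3 ≅ 0.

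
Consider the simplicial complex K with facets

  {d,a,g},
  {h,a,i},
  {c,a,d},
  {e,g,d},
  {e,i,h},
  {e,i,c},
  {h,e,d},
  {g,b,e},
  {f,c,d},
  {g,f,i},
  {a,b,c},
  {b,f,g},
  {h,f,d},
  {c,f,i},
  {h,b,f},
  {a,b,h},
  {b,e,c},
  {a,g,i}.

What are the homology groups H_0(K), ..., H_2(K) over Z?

Take the total order a < b < c < d < e < f < g < h < i on the vertex set. Then K (dimension 2) consists of the simplices:

  0-simplices (9): a, b, c, d, e, f, g, h, i
  1-simplices (27): ab, ac, ad, ag, ah, ai, bc, be, bf, bg, bh, cd, ce, cf, ci, de, df, dg, dh, eg, eh, ei, fg, fh, fi, gi, hi
  2-simplices (18): abc, abh, acd, adg, agi, ahi, bce, beg, bfg, bfh, cdf, cei, cfi, deg, deh, dfh, ehi, fgi

so the chain groups are C_0 ≅ Z^9, C_1 ≅ Z^27, C_2 ≅ Z^18.

∂_1: C_1 → C_0 maps an edge to its endpoints' difference, ∂[p,q] = q − p. For instance
  ∂ce = e − c.
The resulting 9×27 matrix has rank 8, and its Smith normal form has invariant factors (1,1,1,1,1,1,1,1).

The boundary map ∂_2: C_2 → C_1 acts by ∂[p,q,r] = [q,r] − [p,r] + [p,q]. For instance
  ∂abh = bh − ah + ab,
  ∂acd = cd − ad + ac.
The resulting 27×18 matrix has rank 17, and its Smith normal form has invariant factors (1,1,1,1,1,1,1,1,1,1,1,1,1,1,1,1,1).

Now H_k = ker ∂_k / im ∂_{k+1}, so:

  H_0: rank C_0 − rank ∂_1 = 9 − 8 = 1, and the invariant factors of ∂_1 are all 1, so H_0 = Z.
  H_1: rank ker ∂_1 − rank ∂_2 = (27 − 8) − 17 = 2, and the invariant factors of ∂_2 are all 1, so H_1 = Z^2.
  H_2: rank ker ∂_2 − rank ∂_3 = (18 − 17) − 0 = 1, and there is no ∂_3, so H_2 = Z.

H_0 ≅ Z,  H_1 ≅ Z^2,  H_2 ≅ Z.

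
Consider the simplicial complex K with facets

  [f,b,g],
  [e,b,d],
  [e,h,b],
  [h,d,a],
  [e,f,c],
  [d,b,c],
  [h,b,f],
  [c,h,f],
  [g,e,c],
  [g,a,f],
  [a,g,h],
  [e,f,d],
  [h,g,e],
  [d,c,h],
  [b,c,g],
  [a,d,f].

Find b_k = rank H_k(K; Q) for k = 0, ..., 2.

b_0 = 1, b_1 = 2, b_2 = 1.

Order the vertices as a < b < c < d < e < f < g < h. Listing each simplex with vertices in this order, K has dimension 2 with simplices:

  0-simplices (8): a, b, c, d, e, f, g, h
  1-simplices (24): ad, af, ag, ah, bc, bd, be, bf, bg, bh, cd, ce, cf, cg, ch, de, df, dh, ef, eg, eh, fg, fh, gh
  2-simplices (16): adf, adh, afg, agh, bcd, bcg, bde, beh, bfg, bfh, cdh, cef, ceg, cfh, def, egh

so the chain groups are C_0 ≅ Z^8, C_1 ≅ Z^24, C_2 ≅ Z^16.

The boundary map ∂_1: C_1 → C_0 is given by ∂[p,q] = [q] − [p]. For instance
  ∂fh = h − f.
As a 8×24 matrix over Z this has rank 7, with invariant factors (1,1,1,1,1,1,1).

Boundary ∂_2: C_2 → C_1 sends each 2-simplex [p,q,r] to [q,r] − [p,r] + [p,q]. For instance
  ∂adh = dh − ah + ad,
  ∂egh = gh − eh + eg.
As a 24×16 matrix over Z this has rank 15, with invariant factors (1,1,1,1,1,1,1,1,1,1,1,1,1,1,1).

From H_k ≅ ker(∂_k) / im(∂_{k+1}) we obtain:

  H_0: rank C_0 − rank ∂_1 = 8 − 7 = 1, and the invariant factors of ∂_1 are all 1, so H_0 = Z.
  H_1: rank ker ∂_1 − rank ∂_2 = (24 − 7) − 15 = 2, and the invariant factors of ∂_2 are all 1, so H_1 = Z^2.
  H_2: rank ker ∂_2 − rank ∂_3 = (16 − 15) − 0 = 1, and there is no ∂_3, so H_2 = Z.

(K is a triangulation of the torus T^2.)

Hence the Betti numbers are b_0 = 1, b_1 = 2, b_2 = 1.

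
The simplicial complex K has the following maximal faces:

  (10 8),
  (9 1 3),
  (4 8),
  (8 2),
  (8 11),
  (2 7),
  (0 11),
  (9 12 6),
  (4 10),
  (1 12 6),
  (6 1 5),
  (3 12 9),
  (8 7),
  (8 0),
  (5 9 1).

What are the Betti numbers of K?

b_0 = 2, b_1 = 4, b_2 = 0.

Take the total order 0 < 1 < 2 < 3 < 4 < 5 < 6 < 7 < 8 < 9 < 10 < 11 < 12 on the vertex set. Then K (dimension 2) consists of the simplices:

  0-simplices (13): [0], [1], [2], [3], [4], [5], [6], [7], [8], [9], [10], [11], [12]
  1-simplices (21): [0,8], [0,11], [1,3], [1,5], [1,6], [1,9], [1,12], [2,7], [2,8], [3,9], [3,12], [4,8], [4,10], [5,6], [5,9], [6,9], [6,12], [7,8], [8,10], [8,11], [9,12]
  2-simplices (6): [1,3,9], [1,5,6], [1,5,9], [1,6,12], [3,9,12], [6,9,12]

so the chain groups are C_0 ≅ Z^13, C_1 ≅ Z^21, C_2 ≅ Z^6.

The boundary map ∂_1: C_1 → C_0 is given by ∂[p,q] = [q] − [p].
As a 13×21 matrix over Z this has rank 11, with invariant factors (1,1,1,1,1,1,1,1,1,1,1).

The boundary map ∂_2: C_2 → C_1 sends each 2-simplex [p,q,r] to [q,r] − [p,r] + [p,q]. For instance
  ∂[1,6,12] = [6,12] − [1,12] + [1,6],
  ∂[6,9,12] = [9,12] − [6,12] + [6,9].
The 21×6 boundary matrix has rank 6 and Smith normal form diag(1,1,1,1,1,1).

Computing H_k = (kernel of ∂_k) / (image of ∂_{k+1}):

  H_0: rank C_0 − rank ∂_1 = 13 − 11 = 2, and the invariant factors of ∂_1 are all 1, so H_0 ≅ Z^2.
  H_1: rank ker ∂_1 − rank ∂_2 = (21 − 11) − 6 = 4, and the invariant factors of ∂_2 are all 1, so H_1 ≅ Z^4.
  H_2: rank ker ∂_2 − rank ∂_3 = (6 − 6) − 0 = 0, and there is no ∂_3, so H_2 ≅ 0.

Hence the Betti numbers are b_0 = 2, b_1 = 4, b_2 = 0.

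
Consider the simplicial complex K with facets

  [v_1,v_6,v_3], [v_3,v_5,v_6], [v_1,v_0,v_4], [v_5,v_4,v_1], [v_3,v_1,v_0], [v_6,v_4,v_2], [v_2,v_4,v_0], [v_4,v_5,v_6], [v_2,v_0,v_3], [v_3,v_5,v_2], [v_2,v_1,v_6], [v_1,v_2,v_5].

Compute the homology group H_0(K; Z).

H_0 = Z.

We work with the vertex ordering v_0 < v_1 < v_2 < v_3 < v_4 < v_5 < v_6. The simplices of K, each written with vertices in increasing order, are:

  0-simplices (7): [v_0], [v_1], [v_2], [v_3], [v_4], [v_5], [v_6]
  1-simplices (18): (18 of them)
  2-simplices (12): (12 of them)

so the chain groups are C_0 ≅ Z^7, C_1 ≅ Z^18, C_2 ≅ Z^12.

The boundary map ∂_1: C_1 → C_0 maps an edge to its endpoints' difference, ∂[p,q] = q − p. For instance
  ∂[v_1,v_6] = [v_6] − [v_1].
The 7×18 boundary matrix has rank 6 and Smith normal form diag(1,1,1,1,1,1).

Boundary ∂_2: C_2 → C_1 sends each 2-simplex [p,q,r] to [q,r] − [p,r] + [p,q]. For instance
  ∂[v_0,v_2,v_4] = [v_2,v_4] − [v_0,v_4] + [v_0,v_2],
  ∂[v_0,v_1,v_4] = [v_1,v_4] − [v_0,v_4] + [v_0,v_1].
As a 18×12 matrix over Z this has rank 12, with invariant factors (1,1,1,1,1,1,1,1,1,1,1,2).

Computing H_k = (kernel of ∂_k) / (image of ∂_{k+1}):

  H_0: rank C_0 − rank ∂_1 = 7 − 6 = 1, and the invariant factors of ∂_1 are all 1, so H_0 = Z.

(K is a triangulation of the real projective plane RP^2.)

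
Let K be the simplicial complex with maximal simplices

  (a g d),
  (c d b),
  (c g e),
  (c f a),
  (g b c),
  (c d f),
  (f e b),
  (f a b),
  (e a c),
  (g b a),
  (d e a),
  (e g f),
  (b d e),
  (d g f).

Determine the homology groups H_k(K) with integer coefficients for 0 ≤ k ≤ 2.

K has 7 vertices, 21 edges, 14 triangles.
rank ∂_0 = 0, rank ∂_1 = 6 ⇒ b_0 = 7 − 0 − 6 = 1; all invariant factors of ∂_1 are 1 so no torsion. So H_0 = Z.
rank ∂_1 = 6, rank ∂_2 = 13 ⇒ b_1 = 21 − 6 − 13 = 2; all invariant factors of ∂_2 are 1 so no torsion. So H_1 = Z^2.
rank ∂_2 = 13, rank ∂_3 = 0 ⇒ b_2 = 14 − 13 − 0 = 1. So H_2 = Z.

H_0 ≅ Z,  H_1 ≅ Z^2,  H_2 ≅ Z.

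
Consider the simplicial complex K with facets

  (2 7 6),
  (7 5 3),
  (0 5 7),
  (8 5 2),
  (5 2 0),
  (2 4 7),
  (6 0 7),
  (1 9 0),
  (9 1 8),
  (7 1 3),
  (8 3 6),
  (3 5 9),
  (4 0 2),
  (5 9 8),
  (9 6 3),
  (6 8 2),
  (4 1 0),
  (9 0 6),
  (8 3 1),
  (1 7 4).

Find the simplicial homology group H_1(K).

H_1 ≅ Z ⊕ Z_2.

Order the vertices as 0 < 1 < 2 < 3 < 4 < 5 < 6 < 7 < 8 < 9. Listing each simplex with vertices in this order, K has dimension 2 with simplices:

  0-simplices (10): [0], [1], [2], [3], [4], [5], [6], [7], [8], [9]
  1-simplices (30): (30 of them)
  2-simplices (20): (20 of them)

Hence C_0 ≅ Z^10, C_1 ≅ Z^30, C_2 ≅ Z^20.

The boundary map ∂_1: C_1 → C_0 is given by ∂[p,q] = [q] − [p]. For instance
  ∂[3,8] = [8] − [3].
The 10×30 boundary matrix has rank 9 and Smith normal form diag(1,1,1,1,1,1,1,1,1).

∂_2: C_2 → C_1 acts by ∂[p,q,r] = [q,r] − [p,r] + [p,q]. For instance
  ∂[2,6,8] = [6,8] − [2,8] + [2,6],
  ∂[1,8,9] = [8,9] − [1,9] + [1,8].
This gives a 30×20 integer matrix of rank 20; reducing to Smith normal form yields diagonal entries (1,1,1,1,1,1,1,1,1,1,1,1,1,1,1,1,1,1,1,2).

From H_k ≅ ker(∂_k) / im(∂_{k+1}) we obtain:

  H_1: rank ker ∂_1 − rank ∂_2 = (30 − 9) − 20 = 1, and ∂_2 has invariant factor 2 > 1, so H_1 ≅ Z ⊕ Z_2.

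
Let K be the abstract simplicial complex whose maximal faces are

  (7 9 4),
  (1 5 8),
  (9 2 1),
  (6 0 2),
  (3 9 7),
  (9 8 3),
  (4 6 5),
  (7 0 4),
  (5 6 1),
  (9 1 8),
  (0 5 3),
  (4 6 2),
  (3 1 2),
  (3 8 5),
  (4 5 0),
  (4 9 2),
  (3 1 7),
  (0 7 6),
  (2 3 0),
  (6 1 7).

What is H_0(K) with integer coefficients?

We work with the vertex ordering 0 < 1 < 2 < 3 < 4 < 5 < 6 < 7 < 8 < 9. The simplices of K, each written with vertices in increasing order, are:

  0-simplices (10): [0], [1], [2], [3], [4], [5], [6], [7], [8], [9]
  1-simplices (30): (30 of them)
  2-simplices (20): (20 of them)

Hence C_0 ≅ Z^10, C_1 ≅ Z^30, C_2 ≅ Z^20.

Boundary ∂_1: C_1 → C_0 maps an edge to its endpoints' difference, ∂[p,q] = q − p. For instance
  ∂[0,4] = [4] − [0].
The 10×30 boundary matrix has rank 9 and Smith normal form diag(1,1,1,1,1,1,1,1,1).

∂_2: C_2 → C_1 acts by ∂[p,q,r] = [q,r] − [p,r] + [p,q]. For instance
  ∂[1,5,6] = [5,6] − [1,6] + [1,5],
  ∂[2,4,6] = [4,6] − [2,6] + [2,4].
As a 30×20 matrix over Z this has rank 20, with invariant factors (1,1,1,1,1,1,1,1,1,1,1,1,1,1,1,1,1,1,1,2).

From H_k ≅ ker(∂_k) / im(∂_{k+1}) we obtain:

  H_0: rank C_0 − rank ∂_1 = 10 − 9 = 1, and the invariant factors of ∂_1 are all 1, so H_0 = Z.

(K is a triangulation of the Klein bottle.)

H_0 = Z.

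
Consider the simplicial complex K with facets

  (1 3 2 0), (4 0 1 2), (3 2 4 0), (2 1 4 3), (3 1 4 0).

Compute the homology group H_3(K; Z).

Take the total order 0 < 1 < 2 < 3 < 4 on the vertex set. Then K (dimension 3) consists of the simplices:

  0-simplices (5): [0], [1], [2], [3], [4]
  1-simplices (10): [0,1], [0,2], [0,3], [0,4], [1,2], [1,3], [1,4], [2,3], [2,4], [3,4]
  2-simplices (10): [0,1,2], [0,1,3], [0,1,4], [0,2,3], [0,2,4], [0,3,4], [1,2,3], [1,2,4], [1,3,4], [2,3,4]
  3-simplices (5): [0,1,2,3], [0,1,2,4], [0,1,3,4], [0,2,3,4], [1,2,3,4]

giving chain groups C_0 ≅ Z^5, C_1 ≅ Z^10, C_2 ≅ Z^10, C_3 ≅ Z^5.

∂_1: C_1 → C_0 is given by ∂[p,q] = [q] − [p]. For instance
  ∂[1,4] = [4] − [1].
This gives a 5×10 integer matrix of rank 4; reducing to Smith normal form yields diagonal entries (1,1,1,1).

∂_2: C_2 → C_1 sends each 2-simplex [p,q,r] to [q,r] − [p,r] + [p,q]. For instance
  ∂[0,1,3] = [1,3] − [0,3] + [0,1],
  ∂[1,2,3] = [2,3] − [1,3] + [1,2].
The 10×10 boundary matrix has rank 6 and Smith normal form diag(1,1,1,1,1,1).

∂_3: C_3 → C_2 sends each 3-simplex σ to the alternating sum Σ_i (−1)^i (σ with its i-th vertex removed). For instance
  ∂[0,1,3,4] = [1,3,4] − [0,3,4] + [0,1,4] − [0,1,3],
  ∂[0,1,2,4] = [1,2,4] − [0,2,4] + [0,1,4] − [0,1,2].
This gives a 10×5 integer matrix of rank 4; reducing to Smith normal form yields diagonal entries (1,1,1,1).

Reading off H_k = ker ∂_k / im ∂_{k+1}:

  H_3: rank ker ∂_3 − rank ∂_4 = (5 − 4) − 0 = 1, and there is no ∂_4, so H_3 = Z.

(K is a triangulation of the 3-sphere S^3.)

H_3 ≅ Z.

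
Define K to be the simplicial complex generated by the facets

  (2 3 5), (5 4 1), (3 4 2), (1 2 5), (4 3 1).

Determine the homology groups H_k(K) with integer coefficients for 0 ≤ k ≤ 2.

Fix the vertex order 1 < 2 < 3 < 4 < 5 and write every simplex with vertices in increasing order. Then dim K = 2 and the simplices of K are:

  0-simplices (5): [1], [2], [3], [4], [5]
  1-simplices (10): [1,2], [1,3], [1,4], [1,5], [2,3], [2,4], [2,5], [3,4], [3,5], [4,5]
  2-simplices (5): [1,2,5], [1,3,4], [1,4,5], [2,3,4], [2,3,5]

Hence C_0 ≅ Z^5, C_1 ≅ Z^10, C_2 ≅ Z^5.

Boundary ∂_1: C_1 → C_0 sends each edge [p,q] (with p < q) to q − p. For instance
  ∂[2,5] = [5] − [2].
This gives a 5×10 integer matrix of rank 4; reducing to Smith normal form yields diagonal entries (1,1,1,1).

∂_2: C_2 → C_1 maps a triangle to the signed sum of its edges. For instance
  ∂[2,3,4] = [3,4] − [2,4] + [2,3],
  ∂[1,2,5] = [2,5] − [1,5] + [1,2].
This gives a 10×5 integer matrix of rank 5; reducing to Smith normal form yields diagonal entries (1,1,1,1,1).

Reading off H_k = ker ∂_k / im ∂_{k+1}:

  H_0: rank C_0 − rank ∂_1 = 5 − 4 = 1, and the invariant factors of ∂_1 are all 1, so H_0 ≅ Z.
  H_1: rank ker ∂_1 − rank ∂_2 = (10 − 4) − 5 = 1, and the invariant factors of ∂_2 are all 1, so H_1 ≅ Z.
  H_2: rank ker ∂_2 − rank ∂_3 = (5 − 5) − 0 = 0, and there is no ∂_3, so H_2 ≅ 0.

H_0 ≅ Z,  H_1 ≅ Z,  H_2 = 0.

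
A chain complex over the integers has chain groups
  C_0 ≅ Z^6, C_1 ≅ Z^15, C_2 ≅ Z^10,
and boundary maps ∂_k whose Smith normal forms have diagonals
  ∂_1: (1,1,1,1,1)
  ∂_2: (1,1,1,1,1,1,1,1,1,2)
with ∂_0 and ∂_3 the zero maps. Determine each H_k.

H_0 ≅ Z,  H_1 ≅ Z/2,  H_2 = 0.

H_0: b_0 = 6 − 0 − 5 = 1; torsion from ∂_1 factors > 1: none. So H_0 ≅ Z.
H_1: b_1 = 15 − 5 − 10 = 0; torsion from ∂_2 factors > 1: [2]. So H_1 ≅ Z/2.
H_2: b_2 = 10 − 10 − 0 = 0; torsion from ∂_3 factors > 1: none. So H_2 ≅ 0.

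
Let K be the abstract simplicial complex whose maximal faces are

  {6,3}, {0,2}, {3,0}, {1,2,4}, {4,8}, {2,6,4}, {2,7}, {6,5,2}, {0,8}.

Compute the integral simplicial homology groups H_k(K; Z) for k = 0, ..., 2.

K has 9 vertices, 13 edges, 3 triangles.
rank ∂_0 = 0, rank ∂_1 = 8 ⇒ b_0 = 9 − 0 − 8 = 1; all invariant factors of ∂_1 are 1 so no torsion. So H_0 = Z.
rank ∂_1 = 8, rank ∂_2 = 3 ⇒ b_1 = 13 − 8 − 3 = 2; all invariant factors of ∂_2 are 1 so no torsion. So H_1 = Z^2.
rank ∂_2 = 3, rank ∂_3 = 0 ⇒ b_2 = 3 − 3 − 0 = 0. So H_2 = 0.

H_0 = Z,  H_1 = Z^2,  H_2 = 0.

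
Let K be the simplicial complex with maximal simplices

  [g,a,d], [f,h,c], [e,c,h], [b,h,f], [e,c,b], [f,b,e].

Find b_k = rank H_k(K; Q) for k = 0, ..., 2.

Fix the vertex order a < b < c < d < e < f < g < h and write every simplex with vertices in increasing order. Then dim K = 2 and the simplices of K are:

  0-simplices (8): a, b, c, d, e, f, g, h
  1-simplices (13): ad, ag, bc, be, bf, bh, ce, cf, ch, dg, ef, eh, fh
  2-simplices (6): adg, bce, bef, bfh, ceh, cfh

Hence C_0 ≅ Z^8, C_1 ≅ Z^13, C_2 ≅ Z^6.

∂_1: C_1 → C_0 sends each edge [p,q] (with p < q) to q − p.
As a 8×13 matrix over Z this has rank 6, with invariant factors (1,1,1,1,1,1).

∂_2: C_2 → C_1 maps a triangle to the signed sum of its edges. For instance
  ∂cfh = fh − ch + cf,
  ∂bef = ef − bf + be.
The 13×6 boundary matrix has rank 6 and Smith normal form diag(1,1,1,1,1,1).

Computing H_k = (kernel of ∂_k) / (image of ∂_{k+1}):

  H_0: rank C_0 − rank ∂_1 = 8 − 6 = 2, and the invariant factors of ∂_1 are all 1, so H_0 = Z^2.
  H_1: rank ker ∂_1 − rank ∂_2 = (13 − 6) − 6 = 1, and the invariant factors of ∂_2 are all 1, so H_1 = Z.
  H_2: rank ker ∂_2 − rank ∂_3 = (6 − 6) − 0 = 0, and there is no ∂_3, so H_2 = 0.

As a check, the Euler characteristic is 8 − 13 + 6 = 1, which agrees with 2 − 1 + 0 = 1.

Hence the Betti numbers are b_0 = 2, b_1 = 1, b_2 = 0.

b_0 = 2, b_1 = 1, b_2 = 0.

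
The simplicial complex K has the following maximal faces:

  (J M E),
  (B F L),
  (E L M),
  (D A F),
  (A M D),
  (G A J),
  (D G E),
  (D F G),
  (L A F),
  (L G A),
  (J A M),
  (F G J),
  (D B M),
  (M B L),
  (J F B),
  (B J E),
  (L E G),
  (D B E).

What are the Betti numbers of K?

We work with the vertex ordering A < B < D < E < F < G < J < L < M. The simplices of K, each written with vertices in increasing order, are:

  0-simplices (9): A, B, D, E, F, G, J, L, M
  1-simplices (27): AD, AF, AG, AJ, AL, AM, BD, BE, BF, BJ, BL, BM, DE, DF, DG, DM, EG, EJ, EL, EM, FG, FJ, FL, GJ, GL, JM, LM
  2-simplices (18): ADF, ADM, AFL, AGJ, AGL, AJM, BDE, BDM, BEJ, BFJ, BFL, BLM, DEG, DFG, EGL, EJM, ELM, FGJ

so the chain groups are C_0 ≅ Z^9, C_1 ≅ Z^27, C_2 ≅ Z^18.

∂_1: C_1 → C_0 is given by ∂[p,q] = [q] − [p]. For instance
  ∂GL = L − G.
The 9×27 boundary matrix has rank 8 and Smith normal form diag(1,1,1,1,1,1,1,1).

The boundary map ∂_2: C_2 → C_1 sends each 2-simplex [p,q,r] to [q,r] − [p,r] + [p,q]. For instance
  ∂DFG = FG − DG + DF,
  ∂BDM = DM − BM + BD.
This gives a 27×18 integer matrix of rank 18; reducing to Smith normal form yields diagonal entries (1,1,1,1,1,1,1,1,1,1,1,1,1,1,1,1,1,2).

Computing H_k = (kernel of ∂_k) / (image of ∂_{k+1}):

  H_0: rank C_0 − rank ∂_1 = 9 − 8 = 1, and the invariant factors of ∂_1 are all 1, so H_0 = Z.
  H_1: rank ker ∂_1 − rank ∂_2 = (27 − 8) − 18 = 1, and ∂_2 has invariant factor 2 > 1, so H_1 = Z ⊕ Z/2Z.
  H_2: rank ker ∂_2 − rank ∂_3 = (18 − 18) − 0 = 0, and there is no ∂_3, so H_2 = 0.

As a check, the Euler characteristic is 9 − 27 + 18 = 0, which agrees with 1 − 1 + 0 = 0.

Hence the Betti numbers are b_0 = 1, b_1 = 1, b_2 = 0.

b_0 = 1, b_1 = 1, b_2 = 0.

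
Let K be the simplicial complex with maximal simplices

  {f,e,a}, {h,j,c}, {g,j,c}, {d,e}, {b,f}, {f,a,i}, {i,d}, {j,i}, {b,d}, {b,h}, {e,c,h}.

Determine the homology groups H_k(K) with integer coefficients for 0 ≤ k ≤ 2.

We work with the vertex ordering a < b < c < d < e < f < g < h < i < j. The simplices of K, each written with vertices in increasing order, are:

  0-simplices (10): a, b, c, d, e, f, g, h, i, j
  1-simplices (18): ae, af, ai, bd, bf, bh, ce, cg, ch, cj, de, di, ef, eh, fi, gj, hj, ij
  2-simplices (5): aef, afi, ceh, cgj, chj

so the chain groups are C_0 ≅ Z^10, C_1 ≅ Z^18, C_2 ≅ Z^5.

The boundary map ∂_1: C_1 → C_0 sends each edge [p,q] (with p < q) to q − p.
The 10×18 boundary matrix has rank 9 and Smith normal form diag(1,1,1,1,1,1,1,1,1).

Boundary ∂_2: C_2 → C_1 acts by ∂[p,q,r] = [q,r] − [p,r] + [p,q]. For instance
  ∂aef = ef − af + ae,
  ∂cgj = gj − cj + cg.
The 18×5 boundary matrix has rank 5 and Smith normal form diag(1,1,1,1,1).

From H_k ≅ ker(∂_k) / im(∂_{k+1}) we obtain:

  H_0: rank C_0 − rank ∂_1 = 10 − 9 = 1, and the invariant factors of ∂_1 are all 1, so H_0 = Z.
  H_1: rank ker ∂_1 − rank ∂_2 = (18 − 9) − 5 = 4, and the invariant factors of ∂_2 are all 1, so H_1 = Z^4.
  H_2: rank ker ∂_2 − rank ∂_3 = (5 − 5) − 0 = 0, and there is no ∂_3, so H_2 = 0.

H_0 = Z,  H_1 = Z^4,  H_2 = 0.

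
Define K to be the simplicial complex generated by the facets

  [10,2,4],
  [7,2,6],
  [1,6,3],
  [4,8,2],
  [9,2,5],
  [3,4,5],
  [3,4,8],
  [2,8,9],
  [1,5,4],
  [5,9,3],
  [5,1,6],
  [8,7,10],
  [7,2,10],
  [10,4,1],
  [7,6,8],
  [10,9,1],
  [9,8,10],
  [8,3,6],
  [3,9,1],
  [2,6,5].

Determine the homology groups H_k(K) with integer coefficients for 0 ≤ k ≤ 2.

We work with the vertex ordering 1 < 2 < 3 < 4 < 5 < 6 < 7 < 8 < 9 < 10. The simplices of K, each written with vertices in increasing order, are:

  0-simplices (10): [1], [2], [3], [4], [5], [6], [7], [8], [9], [10]
  1-simplices (30): (30 of them)
  2-simplices (20): (20 of them)

so the chain groups are C_0 ≅ Z^10, C_1 ≅ Z^30, C_2 ≅ Z^20.

The boundary map ∂_1: C_1 → C_0 maps an edge to its endpoints' difference, ∂[p,q] = q − p.
The 10×30 boundary matrix has rank 9 and Smith normal form diag(1,1,1,1,1,1,1,1,1).

∂_2: C_2 → C_1 sends each 2-simplex [p,q,r] to [q,r] − [p,r] + [p,q]. For instance
  ∂[3,5,9] = [5,9] − [3,9] + [3,5],
  ∂[7,8,10] = [8,10] − [7,10] + [7,8].
The 30×20 boundary matrix has rank 20 and Smith normal form diag(1,1,1,1,1,1,1,1,1,1,1,1,1,1,1,1,1,1,1,2).

Reading off H_k = ker ∂_k / im ∂_{k+1}:

  H_0: rank C_0 − rank ∂_1 = 10 − 9 = 1, and the invariant factors of ∂_1 are all 1, so H_0 = Z.
  H_1: rank ker ∂_1 − rank ∂_2 = (30 − 9) − 20 = 1, and ∂_2 has invariant factor 2 > 1, so H_1 = Z × Z/2.
  H_2: rank ker ∂_2 − rank ∂_3 = (20 − 20) − 0 = 0, and there is no ∂_3, so H_2 = 0.

H_0 = Z,  H_1 = Z × Z/2,  H_2 = 0.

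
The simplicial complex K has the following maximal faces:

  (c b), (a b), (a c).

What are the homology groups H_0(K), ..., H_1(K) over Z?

Take the total order a < b < c on the vertex set. Then K (dimension 1) consists of the simplices:

  0-simplices (3): a, b, c
  1-simplices (3): ab, ac, bc

so the chain groups are C_0 ≅ Z^3, C_1 ≅ Z^3.

The boundary map ∂_1: C_1 → C_0 sends each edge [p,q] (with p < q) to q − p. For instance
  ∂bc = c − b.
The resulting 3×3 matrix has rank 2, and its Smith normal form has invariant factors (1,1).

Reading off H_k = ker ∂_k / im ∂_{k+1}:

  H_0: rank C_0 − rank ∂_1 = 3 − 2 = 1, and the invariant factors of ∂_1 are all 1, so H_0 = Z.
  H_1: rank ker ∂_1 − rank ∂_2 = (3 − 2) − 0 = 1, and there is no ∂_2, so H_1 = Z.

H_0 = Z,  H_1 = Z.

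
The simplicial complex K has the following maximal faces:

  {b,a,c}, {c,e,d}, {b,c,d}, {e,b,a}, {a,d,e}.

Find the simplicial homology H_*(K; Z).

H_0 ≅ Z,  H_1 ≅ Z,  H_2 = 0.

Take the total order a < b < c < d < e on the vertex set. Then K (dimension 2) consists of the simplices:

  0-simplices (5): a, b, c, d, e
  1-simplices (10): ab, ac, ad, ae, bc, bd, be, cd, ce, de
  2-simplices (5): abc, abe, ade, bcd, cde

Hence C_0 ≅ Z^5, C_1 ≅ Z^10, C_2 ≅ Z^5.

Boundary ∂_1: C_1 → C_0 maps an edge to its endpoints' difference, ∂[p,q] = q − p.
The 5×10 boundary matrix has rank 4 and Smith normal form diag(1,1,1,1).

The boundary map ∂_2: C_2 → C_1 acts by ∂[p,q,r] = [q,r] − [p,r] + [p,q]. For instance
  ∂ade = de − ae + ad,
  ∂cde = de − ce + cd.
This gives a 10×5 integer matrix of rank 5; reducing to Smith normal form yields diagonal entries (1,1,1,1,1).

Reading off H_k = ker ∂_k / im ∂_{k+1}:

  H_0: rank C_0 − rank ∂_1 = 5 − 4 = 1, and the invariant factors of ∂_1 are all 1, so H_0 = Z.
  H_1: rank ker ∂_1 − rank ∂_2 = (10 − 4) − 5 = 1, and the invariant factors of ∂_2 are all 1, so H_1 = Z.
  H_2: rank ker ∂_2 − rank ∂_3 = (5 − 5) − 0 = 0, and there is no ∂_3, so H_2 = 0.

As a check, the Euler characteristic is 5 − 10 + 5 = 0, which agrees with 1 − 1 + 0 = 0.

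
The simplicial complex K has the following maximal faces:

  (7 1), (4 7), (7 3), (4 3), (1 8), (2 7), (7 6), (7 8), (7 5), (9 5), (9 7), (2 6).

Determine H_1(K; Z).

Take the total order 1 < 2 < 3 < 4 < 5 < 6 < 7 < 8 < 9 on the vertex set. Then K (dimension 1) consists of the simplices:

  0-simplices (9): [1], [2], [3], [4], [5], [6], [7], [8], [9]
  1-simplices (12): [1,7], [1,8], [2,6], [2,7], [3,4], [3,7], [4,7], [5,7], [5,9], [6,7], [7,8], [7,9]

Hence C_0 ≅ Z^9, C_1 ≅ Z^12.

Boundary ∂_1: C_1 → C_0 is given by ∂[p,q] = [q] − [p]. For instance
  ∂[3,4] = [4] − [3].
This gives a 9×12 integer matrix of rank 8; reducing to Smith normal form yields diagonal entries (1,1,1,1,1,1,1,1).

From H_k ≅ ker(∂_k) / im(∂_{k+1}) we obtain:

  H_1: rank ker ∂_1 − rank ∂_2 = (12 − 8) − 0 = 4, and there is no ∂_2, so H_1 ≅ Z^4.

H_1 = Z^4.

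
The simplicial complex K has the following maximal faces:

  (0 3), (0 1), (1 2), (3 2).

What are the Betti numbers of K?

K has 4 vertices, 4 edges.
rank ∂_0 = 0, rank ∂_1 = 3 ⇒ b_0 = 4 − 0 − 3 = 1; all invariant factors of ∂_1 are 1 so no torsion. So H_0 ≅ Z.
rank ∂_1 = 3, rank ∂_2 = 0 ⇒ b_1 = 4 − 3 − 0 = 1. So H_1 ≅ Z.

b_0 = 1, b_1 = 1.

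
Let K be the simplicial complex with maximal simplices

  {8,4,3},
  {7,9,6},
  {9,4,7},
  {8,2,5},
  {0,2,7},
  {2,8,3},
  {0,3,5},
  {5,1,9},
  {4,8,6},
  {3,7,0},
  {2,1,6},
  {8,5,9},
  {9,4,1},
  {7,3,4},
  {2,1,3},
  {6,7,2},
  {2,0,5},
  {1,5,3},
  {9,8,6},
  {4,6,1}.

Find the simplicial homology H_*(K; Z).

K has 10 vertices, 30 edges, 20 triangles.
rank ∂_0 = 0, rank ∂_1 = 9 ⇒ b_0 = 10 − 0 − 9 = 1; all invariant factors of ∂_1 are 1 so no torsion. So H_0 = Z.
rank ∂_1 = 9, rank ∂_2 = 20 ⇒ b_1 = 30 − 9 − 20 = 1; ∂_2 has invariant factor(s) [2] giving torsion. So H_1 = Z ⊕ Z/2.
rank ∂_2 = 20, rank ∂_3 = 0 ⇒ b_2 = 20 − 20 − 0 = 0. So H_2 = 0.

H_0 ≅ Z,  H_1 ≅ Z ⊕ Z/2,  H_2 = 0.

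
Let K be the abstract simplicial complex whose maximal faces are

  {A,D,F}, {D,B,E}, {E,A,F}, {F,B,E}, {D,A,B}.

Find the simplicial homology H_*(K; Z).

K has 5 vertices, 10 edges, 5 triangles.
rank ∂_0 = 0, rank ∂_1 = 4 ⇒ b_0 = 5 − 0 − 4 = 1; all invariant factors of ∂_1 are 1 so no torsion. So H_0 ≅ Z.
rank ∂_1 = 4, rank ∂_2 = 5 ⇒ b_1 = 10 − 4 − 5 = 1; all invariant factors of ∂_2 are 1 so no torsion. So H_1 ≅ Z.
rank ∂_2 = 5, rank ∂_3 = 0 ⇒ b_2 = 5 − 5 − 0 = 0. So H_2 ≅ 0.

H_0 = Z,  H_1 = Z,  H_2 = 0.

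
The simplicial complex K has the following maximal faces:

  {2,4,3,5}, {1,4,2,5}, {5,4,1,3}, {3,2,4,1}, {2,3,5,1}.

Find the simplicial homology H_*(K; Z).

Order the vertices as 1 < 2 < 3 < 4 < 5. Listing each simplex with vertices in this order, K has dimension 3 with simplices:

  0-simplices (5): [1], [2], [3], [4], [5]
  1-simplices (10): [1,2], [1,3], [1,4], [1,5], [2,3], [2,4], [2,5], [3,4], [3,5], [4,5]
  2-simplices (10): [1,2,3], [1,2,4], [1,2,5], [1,3,4], [1,3,5], [1,4,5], [2,3,4], [2,3,5], [2,4,5], [3,4,5]
  3-simplices (5): [1,2,3,4], [1,2,3,5], [1,2,4,5], [1,3,4,5], [2,3,4,5]

giving chain groups C_0 ≅ Z^5, C_1 ≅ Z^10, C_2 ≅ Z^10, C_3 ≅ Z^5.

Boundary ∂_1: C_1 → C_0 sends each edge [p,q] (with p < q) to q − p. For instance
  ∂[2,4] = [4] − [2].
As a 5×10 matrix over Z this has rank 4, with invariant factors (1,1,1,1).

The boundary map ∂_2: C_2 → C_1 maps a triangle to the signed sum of its edges. For instance
  ∂[2,3,5] = [3,5] − [2,5] + [2,3],
  ∂[1,3,4] = [3,4] − [1,4] + [1,3].
The 10×10 boundary matrix has rank 6 and Smith normal form diag(1,1,1,1,1,1).

The boundary map ∂_3: C_3 → C_2 sends each 3-simplex σ to the alternating sum Σ_i (−1)^i (σ with its i-th vertex removed). For instance
  ∂[1,2,3,5] = [2,3,5] − [1,3,5] + [1,2,5] − [1,2,3],
  ∂[1,2,3,4] = [2,3,4] − [1,3,4] + [1,2,4] − [1,2,3].
As a 10×5 matrix over Z this has rank 4, with invariant factors (1,1,1,1).

Reading off H_k = ker ∂_k / im ∂_{k+1}:

  H_0: rank C_0 − rank ∂_1 = 5 − 4 = 1, and the invariant factors of ∂_1 are all 1, so H_0 ≅ Z.
  H_1: rank ker ∂_1 − rank ∂_2 = (10 − 4) − 6 = 0, and the invariant factors of ∂_2 are all 1, so H_1 ≅ 0.
  H_2: rank ker ∂_2 − rank ∂_3 = (10 − 6) − 4 = 0, and the invariant factors of ∂_3 are all 1, so H_2 ≅ 0.
  H_3: rank ker ∂_3 − rank ∂_4 = (5 − 4) − 0 = 1, and there is no ∂_4, so H_3 ≅ Z.

H_0 = Z,  H_1 = 0,  H_2 = 0,  H_3 = Z.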